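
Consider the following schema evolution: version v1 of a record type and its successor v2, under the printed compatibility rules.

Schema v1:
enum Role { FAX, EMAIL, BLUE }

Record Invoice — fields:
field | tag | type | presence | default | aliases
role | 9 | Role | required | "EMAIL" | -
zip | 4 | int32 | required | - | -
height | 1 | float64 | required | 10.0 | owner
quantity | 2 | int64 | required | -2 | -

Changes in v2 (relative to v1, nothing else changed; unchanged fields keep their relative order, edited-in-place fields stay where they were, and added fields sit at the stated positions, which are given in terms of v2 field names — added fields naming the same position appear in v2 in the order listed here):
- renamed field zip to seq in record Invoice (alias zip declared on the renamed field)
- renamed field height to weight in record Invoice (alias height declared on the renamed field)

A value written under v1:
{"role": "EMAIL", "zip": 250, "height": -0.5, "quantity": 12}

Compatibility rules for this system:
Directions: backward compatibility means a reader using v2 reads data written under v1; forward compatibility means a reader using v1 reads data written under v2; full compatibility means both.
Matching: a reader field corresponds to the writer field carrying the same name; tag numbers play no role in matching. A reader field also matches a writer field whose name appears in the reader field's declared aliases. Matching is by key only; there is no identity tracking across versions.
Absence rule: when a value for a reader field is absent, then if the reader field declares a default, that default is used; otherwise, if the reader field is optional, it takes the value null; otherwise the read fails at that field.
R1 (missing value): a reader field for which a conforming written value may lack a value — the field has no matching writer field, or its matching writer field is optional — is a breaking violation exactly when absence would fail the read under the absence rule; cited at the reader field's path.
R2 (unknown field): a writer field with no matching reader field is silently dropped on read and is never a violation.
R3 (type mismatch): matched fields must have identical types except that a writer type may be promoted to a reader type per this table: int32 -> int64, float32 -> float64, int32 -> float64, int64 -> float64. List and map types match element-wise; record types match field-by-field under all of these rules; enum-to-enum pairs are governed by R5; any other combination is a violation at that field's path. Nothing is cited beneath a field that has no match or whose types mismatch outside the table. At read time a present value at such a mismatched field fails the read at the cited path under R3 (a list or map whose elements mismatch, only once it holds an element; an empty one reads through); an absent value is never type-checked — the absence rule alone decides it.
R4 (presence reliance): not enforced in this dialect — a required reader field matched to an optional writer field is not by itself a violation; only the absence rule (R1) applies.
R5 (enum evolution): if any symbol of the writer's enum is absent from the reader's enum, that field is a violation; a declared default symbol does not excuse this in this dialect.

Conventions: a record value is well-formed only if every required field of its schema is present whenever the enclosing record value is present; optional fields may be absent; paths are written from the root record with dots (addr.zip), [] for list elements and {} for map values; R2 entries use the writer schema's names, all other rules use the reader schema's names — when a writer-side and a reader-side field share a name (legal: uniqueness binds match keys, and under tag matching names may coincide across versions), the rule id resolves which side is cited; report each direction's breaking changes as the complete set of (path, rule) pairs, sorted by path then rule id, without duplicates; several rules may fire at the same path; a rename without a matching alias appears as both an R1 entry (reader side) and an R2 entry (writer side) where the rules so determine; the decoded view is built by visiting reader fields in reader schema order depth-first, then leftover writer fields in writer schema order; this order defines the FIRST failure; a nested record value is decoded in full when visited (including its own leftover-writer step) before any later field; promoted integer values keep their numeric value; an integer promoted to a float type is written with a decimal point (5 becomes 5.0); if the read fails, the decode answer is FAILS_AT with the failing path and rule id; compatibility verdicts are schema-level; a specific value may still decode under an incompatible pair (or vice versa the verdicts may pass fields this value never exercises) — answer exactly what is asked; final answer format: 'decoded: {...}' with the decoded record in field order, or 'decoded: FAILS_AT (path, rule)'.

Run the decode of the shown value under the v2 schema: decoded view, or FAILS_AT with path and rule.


the writer's type comes first in each Invoice pair
migrating the Invoice value to v2:
  role := "EMAIL"
  seq := 250 (from writer zip)
  weight := -0.5 (from writer height)
  quantity := 12
  => decoded: {"role": "EMAIL", "seq": 250, "weight": -0.5, "quantity": 12}

decoded: {"role": "EMAIL", "seq": 250, "weight": -0.5, "quantity": 12}


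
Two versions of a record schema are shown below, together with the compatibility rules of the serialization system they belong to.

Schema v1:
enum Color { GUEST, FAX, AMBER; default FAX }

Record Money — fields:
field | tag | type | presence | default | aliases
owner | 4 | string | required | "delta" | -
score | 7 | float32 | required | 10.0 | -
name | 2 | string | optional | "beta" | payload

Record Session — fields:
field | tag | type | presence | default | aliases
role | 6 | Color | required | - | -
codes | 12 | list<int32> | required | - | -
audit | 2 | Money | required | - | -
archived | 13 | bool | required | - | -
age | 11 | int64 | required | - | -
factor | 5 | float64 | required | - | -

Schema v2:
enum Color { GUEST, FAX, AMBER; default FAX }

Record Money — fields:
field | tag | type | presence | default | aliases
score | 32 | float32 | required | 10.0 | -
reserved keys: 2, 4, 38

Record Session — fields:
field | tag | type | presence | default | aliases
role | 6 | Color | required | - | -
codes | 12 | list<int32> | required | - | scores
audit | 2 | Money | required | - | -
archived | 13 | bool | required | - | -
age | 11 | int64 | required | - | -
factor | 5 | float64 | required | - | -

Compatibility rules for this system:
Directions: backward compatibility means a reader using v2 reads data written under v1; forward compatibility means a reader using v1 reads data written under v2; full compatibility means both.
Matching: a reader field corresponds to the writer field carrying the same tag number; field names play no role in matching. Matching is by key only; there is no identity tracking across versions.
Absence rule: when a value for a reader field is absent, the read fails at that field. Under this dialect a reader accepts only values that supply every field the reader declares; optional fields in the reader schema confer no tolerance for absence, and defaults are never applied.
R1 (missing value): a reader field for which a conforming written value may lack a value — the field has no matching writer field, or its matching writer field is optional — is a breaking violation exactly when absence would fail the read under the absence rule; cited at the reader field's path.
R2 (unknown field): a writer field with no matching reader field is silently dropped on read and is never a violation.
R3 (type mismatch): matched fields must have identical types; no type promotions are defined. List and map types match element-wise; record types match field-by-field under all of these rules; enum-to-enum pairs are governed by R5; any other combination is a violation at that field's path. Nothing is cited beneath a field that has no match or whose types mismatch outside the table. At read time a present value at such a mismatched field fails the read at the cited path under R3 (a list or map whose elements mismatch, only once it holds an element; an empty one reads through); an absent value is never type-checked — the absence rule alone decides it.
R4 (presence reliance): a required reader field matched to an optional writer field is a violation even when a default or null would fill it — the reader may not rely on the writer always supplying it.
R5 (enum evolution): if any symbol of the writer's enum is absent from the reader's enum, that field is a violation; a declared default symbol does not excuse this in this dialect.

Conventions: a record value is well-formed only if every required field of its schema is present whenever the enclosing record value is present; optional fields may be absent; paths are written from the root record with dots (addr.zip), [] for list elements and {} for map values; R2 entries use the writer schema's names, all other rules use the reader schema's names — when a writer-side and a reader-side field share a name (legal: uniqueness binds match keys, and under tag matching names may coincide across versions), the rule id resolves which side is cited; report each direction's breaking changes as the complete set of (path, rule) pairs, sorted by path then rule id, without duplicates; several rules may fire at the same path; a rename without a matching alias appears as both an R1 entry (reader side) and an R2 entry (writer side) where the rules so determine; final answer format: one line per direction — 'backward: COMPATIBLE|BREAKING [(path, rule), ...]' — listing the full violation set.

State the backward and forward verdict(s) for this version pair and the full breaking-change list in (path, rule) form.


in Session below, arrows point writer -> reader
backward analysis of Session with v2 as reader and v1 as writer:
  writer required, Color -> Color: reader role maps from writer role
  writer required, list<int32> -> list<int32>: reader codes maps from writer codes
  writer required, Money -> Money: reader audit maps from writer audit
  writer required, bool -> bool: reader archived maps from writer archived
  writer required, int64 -> int64: reader age maps from writer age
  writer required, float64 -> float64: reader factor maps from writer factor
  audit.score: no writer-side match
  audit.owner (writer side), unknown to reader
  audit.score (writer side), unknown to reader
  audit.name (writer side), unknown to reader
  rule R1 violated at audit.score
  backward on Session therefore BREAKING (1)
forward analysis of Session with v1 as reader and v2 as writer:
  writer required, Color -> Color: reader role maps from writer role
  writer required, list<int32> -> list<int32>: reader codes maps from writer codes
  writer required, Money -> Money: reader audit maps from writer audit
  writer required, bool -> bool: reader archived maps from writer archived
  writer required, int64 -> int64: reader age maps from writer age
  writer required, float64 -> float64: reader factor maps from writer factor
  audit.owner: no writer-side match
  audit.score: no writer-side match
  audit.name: no writer-side match
  audit.score (writer side), unknown to reader
  rule R1 violated at audit.name
  rule R1 violated at audit.owner
  rule R1 violated at audit.score
  forward on Session therefore BREAKING (3)

backward: BREAKING [(audit.score, R1)]; forward: BREAKING [(audit.name, R1), (audit.owner, R1), (audit.score, R1)]


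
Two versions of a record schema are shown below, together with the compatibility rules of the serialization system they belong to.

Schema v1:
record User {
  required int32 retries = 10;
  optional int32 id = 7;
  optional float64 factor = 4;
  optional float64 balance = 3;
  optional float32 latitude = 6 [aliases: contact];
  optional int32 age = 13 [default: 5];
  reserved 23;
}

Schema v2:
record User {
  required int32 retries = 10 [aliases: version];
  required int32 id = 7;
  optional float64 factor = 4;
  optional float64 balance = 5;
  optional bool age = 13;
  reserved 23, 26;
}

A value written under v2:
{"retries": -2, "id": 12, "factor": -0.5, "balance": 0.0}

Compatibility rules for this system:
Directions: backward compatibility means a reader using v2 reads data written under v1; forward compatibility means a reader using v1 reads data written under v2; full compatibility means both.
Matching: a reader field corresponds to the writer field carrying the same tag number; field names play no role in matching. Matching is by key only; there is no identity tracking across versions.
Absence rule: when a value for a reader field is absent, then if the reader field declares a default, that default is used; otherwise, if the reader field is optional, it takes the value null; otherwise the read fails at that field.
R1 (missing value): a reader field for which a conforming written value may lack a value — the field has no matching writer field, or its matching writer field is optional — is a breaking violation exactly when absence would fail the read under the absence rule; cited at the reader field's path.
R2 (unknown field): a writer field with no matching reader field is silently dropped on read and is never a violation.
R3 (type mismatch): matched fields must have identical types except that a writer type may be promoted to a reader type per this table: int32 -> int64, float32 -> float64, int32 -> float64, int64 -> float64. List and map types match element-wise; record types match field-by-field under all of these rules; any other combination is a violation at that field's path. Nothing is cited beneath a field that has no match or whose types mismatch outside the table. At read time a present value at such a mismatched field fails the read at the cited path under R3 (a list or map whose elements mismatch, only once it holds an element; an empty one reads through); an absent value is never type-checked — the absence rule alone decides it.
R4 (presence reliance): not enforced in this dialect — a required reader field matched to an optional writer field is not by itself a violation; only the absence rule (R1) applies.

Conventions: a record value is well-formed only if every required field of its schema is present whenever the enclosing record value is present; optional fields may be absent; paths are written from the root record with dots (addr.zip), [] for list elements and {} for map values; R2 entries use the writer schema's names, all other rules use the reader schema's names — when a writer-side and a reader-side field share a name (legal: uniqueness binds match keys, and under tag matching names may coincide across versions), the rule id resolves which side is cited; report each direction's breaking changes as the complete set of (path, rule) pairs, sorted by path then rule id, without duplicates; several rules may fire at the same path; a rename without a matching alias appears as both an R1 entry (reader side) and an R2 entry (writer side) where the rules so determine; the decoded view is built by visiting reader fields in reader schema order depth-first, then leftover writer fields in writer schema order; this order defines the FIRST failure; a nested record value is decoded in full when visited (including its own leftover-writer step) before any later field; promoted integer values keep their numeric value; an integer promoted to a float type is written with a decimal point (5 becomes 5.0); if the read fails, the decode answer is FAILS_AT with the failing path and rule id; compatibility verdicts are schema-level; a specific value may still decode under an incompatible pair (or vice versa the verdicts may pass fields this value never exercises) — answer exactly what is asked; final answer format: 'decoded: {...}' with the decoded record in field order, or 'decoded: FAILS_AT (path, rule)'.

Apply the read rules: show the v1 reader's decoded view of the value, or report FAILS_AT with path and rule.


decoded: {"retries": -2, "id": 12, "factor": -0.5, "balance": null, "latitude": null, "age": 5}

in User below, arrows point writer -> reader
decoding the User value with the v1 reader:
  retries := -2
  id := 12
  factor := -0.5
  balance := null (absent, optional -> null)
  latitude := null (absent, optional -> null)
  age := 5 (absent -> default)
  writer balance: unknown -> dropped
  => decoded: {"retries": -2, "id": 12, "factor": -0.5, "balance": null, "latitude": null, "age": 5}
checking off the User differences that do not matter here:
  field age in record User: type int32 changed to bool (its default is dropped) -> affects the rule determinations only; this particular User value decodes identically
  removed field latitude from record User -> no rule fires on it and the decoded User view is identical with or without it
  field id in record User: optional changed to required -> affects the rule determinations only; this particular User value decodes identically


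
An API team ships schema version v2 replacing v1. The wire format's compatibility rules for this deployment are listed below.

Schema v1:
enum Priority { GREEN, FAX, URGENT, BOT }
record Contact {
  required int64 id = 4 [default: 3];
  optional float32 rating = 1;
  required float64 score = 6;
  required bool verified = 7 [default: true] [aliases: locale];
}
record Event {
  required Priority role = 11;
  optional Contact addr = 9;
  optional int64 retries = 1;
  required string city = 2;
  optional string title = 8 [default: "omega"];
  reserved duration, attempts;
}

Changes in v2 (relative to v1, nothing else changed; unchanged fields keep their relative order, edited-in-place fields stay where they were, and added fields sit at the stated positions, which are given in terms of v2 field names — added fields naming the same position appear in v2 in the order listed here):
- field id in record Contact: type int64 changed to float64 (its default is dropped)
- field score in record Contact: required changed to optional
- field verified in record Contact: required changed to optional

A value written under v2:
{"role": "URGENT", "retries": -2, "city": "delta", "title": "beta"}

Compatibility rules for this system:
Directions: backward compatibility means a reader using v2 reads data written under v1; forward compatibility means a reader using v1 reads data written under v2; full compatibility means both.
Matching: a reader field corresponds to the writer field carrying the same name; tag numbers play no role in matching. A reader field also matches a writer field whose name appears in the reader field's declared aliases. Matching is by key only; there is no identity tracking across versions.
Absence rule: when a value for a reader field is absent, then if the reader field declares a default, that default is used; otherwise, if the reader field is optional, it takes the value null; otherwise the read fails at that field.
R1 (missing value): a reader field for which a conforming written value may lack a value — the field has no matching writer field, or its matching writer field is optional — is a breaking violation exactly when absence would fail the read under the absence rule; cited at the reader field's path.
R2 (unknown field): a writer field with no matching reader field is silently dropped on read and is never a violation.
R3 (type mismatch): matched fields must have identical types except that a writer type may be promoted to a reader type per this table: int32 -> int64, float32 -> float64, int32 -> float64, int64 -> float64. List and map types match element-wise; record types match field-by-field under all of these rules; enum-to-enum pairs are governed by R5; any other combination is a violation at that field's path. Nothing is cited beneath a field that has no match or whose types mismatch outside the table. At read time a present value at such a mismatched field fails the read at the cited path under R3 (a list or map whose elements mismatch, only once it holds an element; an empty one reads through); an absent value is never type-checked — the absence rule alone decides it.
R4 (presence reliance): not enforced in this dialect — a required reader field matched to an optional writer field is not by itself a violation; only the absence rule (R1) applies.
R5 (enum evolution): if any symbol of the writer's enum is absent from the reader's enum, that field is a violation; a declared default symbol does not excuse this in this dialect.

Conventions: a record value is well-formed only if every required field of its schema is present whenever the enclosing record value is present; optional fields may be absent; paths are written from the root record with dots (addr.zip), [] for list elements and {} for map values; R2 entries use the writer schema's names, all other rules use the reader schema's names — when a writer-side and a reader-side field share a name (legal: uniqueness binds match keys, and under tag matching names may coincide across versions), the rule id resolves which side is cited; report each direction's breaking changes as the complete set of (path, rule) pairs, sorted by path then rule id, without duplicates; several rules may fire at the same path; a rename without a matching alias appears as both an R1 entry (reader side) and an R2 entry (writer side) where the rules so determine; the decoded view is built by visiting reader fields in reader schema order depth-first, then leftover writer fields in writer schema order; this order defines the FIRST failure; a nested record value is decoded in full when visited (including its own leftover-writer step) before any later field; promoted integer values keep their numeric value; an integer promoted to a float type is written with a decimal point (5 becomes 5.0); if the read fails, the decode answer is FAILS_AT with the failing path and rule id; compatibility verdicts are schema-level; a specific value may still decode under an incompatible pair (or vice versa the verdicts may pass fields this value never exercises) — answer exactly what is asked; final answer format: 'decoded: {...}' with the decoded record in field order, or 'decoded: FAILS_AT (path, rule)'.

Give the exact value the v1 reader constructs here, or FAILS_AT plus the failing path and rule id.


each type pair in Event: writer, then reader
decode (reader v1):
  role := "URGENT"
  addr := null (absent, optional -> null)
  retries := -2
  city := "delta"
  title := "beta"
  => decoded: {"role": "URGENT", "addr": null, "retries": -2, "city": "delta", "title": "beta"}
remaining Event differences; none change what is asked:
  field id in record Contact: type int64 changed to float64 (its default is dropped) -> changes Event's schema-level verdicts only — the decode of this value is the same
  field score in record Contact: required changed to optional -> changes Event's schema-level verdicts only — the decode of this value is the same
  field verified in record Contact: required changed to optional -> triggers nothing under the printed rules; the Event answer is the same either way

decoded: {"role": "URGENT", "addr": null, "retries": -2, "city": "delta", "title": "beta"}


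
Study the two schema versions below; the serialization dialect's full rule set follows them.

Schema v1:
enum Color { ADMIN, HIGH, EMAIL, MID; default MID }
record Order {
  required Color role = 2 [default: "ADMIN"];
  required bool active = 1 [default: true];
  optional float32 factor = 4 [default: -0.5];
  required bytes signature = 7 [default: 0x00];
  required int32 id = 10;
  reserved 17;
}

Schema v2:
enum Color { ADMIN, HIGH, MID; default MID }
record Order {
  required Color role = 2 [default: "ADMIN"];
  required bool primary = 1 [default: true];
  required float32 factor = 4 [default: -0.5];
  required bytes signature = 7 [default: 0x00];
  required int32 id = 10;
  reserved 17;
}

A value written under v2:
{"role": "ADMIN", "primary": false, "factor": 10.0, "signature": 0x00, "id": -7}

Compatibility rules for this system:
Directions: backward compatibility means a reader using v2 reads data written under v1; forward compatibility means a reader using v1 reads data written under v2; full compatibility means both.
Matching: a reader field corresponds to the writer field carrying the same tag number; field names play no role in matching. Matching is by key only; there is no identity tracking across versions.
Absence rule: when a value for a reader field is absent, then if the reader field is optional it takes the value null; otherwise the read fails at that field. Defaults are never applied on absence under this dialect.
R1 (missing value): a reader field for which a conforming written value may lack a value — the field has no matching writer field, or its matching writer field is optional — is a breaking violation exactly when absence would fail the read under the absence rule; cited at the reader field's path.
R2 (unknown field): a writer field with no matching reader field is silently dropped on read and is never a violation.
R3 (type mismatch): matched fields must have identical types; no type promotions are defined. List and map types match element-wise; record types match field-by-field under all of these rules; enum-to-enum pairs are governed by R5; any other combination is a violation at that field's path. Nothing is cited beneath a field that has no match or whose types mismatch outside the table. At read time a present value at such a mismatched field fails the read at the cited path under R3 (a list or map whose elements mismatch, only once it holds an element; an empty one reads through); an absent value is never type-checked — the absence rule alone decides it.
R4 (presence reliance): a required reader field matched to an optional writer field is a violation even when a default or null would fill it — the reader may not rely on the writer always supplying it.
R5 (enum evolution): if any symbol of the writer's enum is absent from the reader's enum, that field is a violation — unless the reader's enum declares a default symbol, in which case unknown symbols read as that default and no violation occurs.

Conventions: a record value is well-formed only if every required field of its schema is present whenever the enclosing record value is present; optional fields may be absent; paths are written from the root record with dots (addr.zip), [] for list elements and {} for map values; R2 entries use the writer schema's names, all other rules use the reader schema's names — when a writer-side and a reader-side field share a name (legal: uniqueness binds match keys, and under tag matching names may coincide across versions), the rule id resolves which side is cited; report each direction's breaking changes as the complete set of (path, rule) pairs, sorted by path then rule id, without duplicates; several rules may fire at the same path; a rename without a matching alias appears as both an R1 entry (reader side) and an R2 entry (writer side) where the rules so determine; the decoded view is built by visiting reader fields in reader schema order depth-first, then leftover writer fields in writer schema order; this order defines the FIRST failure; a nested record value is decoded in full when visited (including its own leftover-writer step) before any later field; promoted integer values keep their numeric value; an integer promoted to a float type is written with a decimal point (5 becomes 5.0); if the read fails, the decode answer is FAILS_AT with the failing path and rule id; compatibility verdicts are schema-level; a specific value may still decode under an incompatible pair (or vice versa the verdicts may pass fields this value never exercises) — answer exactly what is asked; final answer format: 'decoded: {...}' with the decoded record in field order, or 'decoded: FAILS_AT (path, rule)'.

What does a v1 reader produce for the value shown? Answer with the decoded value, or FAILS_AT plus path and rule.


in Order below, arrows point writer -> reader
migrating the Order value to v1:
  role := "ADMIN"
  active := false (from writer primary)
  factor := 10.0
  signature := 0x00
  id := -7
  => decoded: {"role": "ADMIN", "active": false, "factor": 10.0, "signature": 0x00, "id": -7}
checking off the Order differences that do not matter here:
  renamed field active to primary in record Order -> triggers nothing under the printed rules; the Order answer is the same either way
  field factor in record Order: optional changed to required -> a verdict-level change on Order — the shown value reads the same
  enum Color (field role in record Order): symbol EMAIL removed -> triggers nothing under the printed rules; the Order answer is the same either way

decoded: {"role": "ADMIN", "active": false, "factor": 10.0, "signature": 0x00, "id": -7}


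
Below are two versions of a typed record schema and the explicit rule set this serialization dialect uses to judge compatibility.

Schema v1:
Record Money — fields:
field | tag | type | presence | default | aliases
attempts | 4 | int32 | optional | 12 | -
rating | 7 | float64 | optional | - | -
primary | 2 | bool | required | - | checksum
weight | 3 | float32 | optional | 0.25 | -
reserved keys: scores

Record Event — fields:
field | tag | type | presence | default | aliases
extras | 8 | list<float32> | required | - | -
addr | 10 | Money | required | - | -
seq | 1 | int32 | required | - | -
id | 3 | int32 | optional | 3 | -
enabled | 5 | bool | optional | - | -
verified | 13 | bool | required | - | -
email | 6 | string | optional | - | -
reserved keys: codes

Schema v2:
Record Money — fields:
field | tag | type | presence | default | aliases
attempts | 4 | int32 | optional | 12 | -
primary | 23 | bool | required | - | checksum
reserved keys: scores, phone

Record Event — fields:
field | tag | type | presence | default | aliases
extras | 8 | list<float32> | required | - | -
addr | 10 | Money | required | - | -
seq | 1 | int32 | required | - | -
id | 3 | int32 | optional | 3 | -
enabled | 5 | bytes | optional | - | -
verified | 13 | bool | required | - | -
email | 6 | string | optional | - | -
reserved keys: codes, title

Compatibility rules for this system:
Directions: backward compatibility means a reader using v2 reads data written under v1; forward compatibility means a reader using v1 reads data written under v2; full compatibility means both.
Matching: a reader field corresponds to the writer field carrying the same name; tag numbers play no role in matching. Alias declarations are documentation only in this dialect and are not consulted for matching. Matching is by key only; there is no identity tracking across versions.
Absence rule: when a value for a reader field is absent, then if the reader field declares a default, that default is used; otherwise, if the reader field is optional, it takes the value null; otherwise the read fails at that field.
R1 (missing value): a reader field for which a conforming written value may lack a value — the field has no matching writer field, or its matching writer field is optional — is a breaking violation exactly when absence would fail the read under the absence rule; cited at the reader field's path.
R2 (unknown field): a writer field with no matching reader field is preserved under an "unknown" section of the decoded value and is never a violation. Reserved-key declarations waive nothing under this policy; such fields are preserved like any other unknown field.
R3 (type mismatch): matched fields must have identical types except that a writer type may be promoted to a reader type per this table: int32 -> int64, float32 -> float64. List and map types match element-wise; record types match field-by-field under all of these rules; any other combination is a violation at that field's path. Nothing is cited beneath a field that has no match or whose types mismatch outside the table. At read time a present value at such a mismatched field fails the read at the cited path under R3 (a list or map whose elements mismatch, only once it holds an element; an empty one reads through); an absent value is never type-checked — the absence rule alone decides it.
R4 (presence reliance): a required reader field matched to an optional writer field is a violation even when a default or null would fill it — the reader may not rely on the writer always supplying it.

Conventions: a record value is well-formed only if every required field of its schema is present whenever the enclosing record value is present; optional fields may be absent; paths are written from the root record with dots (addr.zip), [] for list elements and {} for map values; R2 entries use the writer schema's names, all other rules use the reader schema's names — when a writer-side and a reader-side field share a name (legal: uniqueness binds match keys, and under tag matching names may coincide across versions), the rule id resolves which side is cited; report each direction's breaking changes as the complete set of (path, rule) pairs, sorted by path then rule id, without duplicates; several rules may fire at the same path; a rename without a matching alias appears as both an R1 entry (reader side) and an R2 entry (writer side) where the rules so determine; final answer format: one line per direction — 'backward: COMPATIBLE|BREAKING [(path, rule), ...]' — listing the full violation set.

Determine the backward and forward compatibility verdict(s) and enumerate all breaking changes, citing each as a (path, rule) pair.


the writer's type comes first in each Event pair
checking backward for Event: reader v2 against writer v1:
  extras: list<float32> -> list<float32>, writer required; from extras
  addr: Money -> Money, writer required; from addr
  seq: int32 -> int32, writer required; from seq
  id: int32 -> int32, writer optional; from id
  enabled: bool -> bytes, writer optional; from enabled
  verified: bool -> bool, writer required; from verified
  email: string -> string, writer optional; from email
  addr.attempts: int32 -> int32, writer optional; from addr.attempts
  addr.primary: bool -> bool, writer required; from addr.primary
  addr.rating (writer side), unknown to reader
  addr.weight (writer side), unknown to reader
  violation R3 at enabled
  => backward verdict for Event: BREAKING, 1 violation(s)
checking forward for Event: reader v1 against writer v2:
  extras: list<float32> -> list<float32>, writer required; from extras
  addr: Money -> Money, writer required; from addr
  seq: int32 -> int32, writer required; from seq
  id: int32 -> int32, writer optional; from id
  enabled: bytes -> bool, writer optional; from enabled
  verified: bool -> bool, writer required; from verified
  email: string -> string, writer optional; from email
  addr.attempts: int32 -> int32, writer optional; from addr.attempts
  addr.rating has no writer counterpart
  addr.primary: bool -> bool, writer required; from addr.primary
  addr.weight has no writer counterpart
  violation R3 at enabled
  => forward verdict for Event: BREAKING, 1 violation(s)

backward: BREAKING [(enabled, R3)]; forward: BREAKING [(enabled, R3)]


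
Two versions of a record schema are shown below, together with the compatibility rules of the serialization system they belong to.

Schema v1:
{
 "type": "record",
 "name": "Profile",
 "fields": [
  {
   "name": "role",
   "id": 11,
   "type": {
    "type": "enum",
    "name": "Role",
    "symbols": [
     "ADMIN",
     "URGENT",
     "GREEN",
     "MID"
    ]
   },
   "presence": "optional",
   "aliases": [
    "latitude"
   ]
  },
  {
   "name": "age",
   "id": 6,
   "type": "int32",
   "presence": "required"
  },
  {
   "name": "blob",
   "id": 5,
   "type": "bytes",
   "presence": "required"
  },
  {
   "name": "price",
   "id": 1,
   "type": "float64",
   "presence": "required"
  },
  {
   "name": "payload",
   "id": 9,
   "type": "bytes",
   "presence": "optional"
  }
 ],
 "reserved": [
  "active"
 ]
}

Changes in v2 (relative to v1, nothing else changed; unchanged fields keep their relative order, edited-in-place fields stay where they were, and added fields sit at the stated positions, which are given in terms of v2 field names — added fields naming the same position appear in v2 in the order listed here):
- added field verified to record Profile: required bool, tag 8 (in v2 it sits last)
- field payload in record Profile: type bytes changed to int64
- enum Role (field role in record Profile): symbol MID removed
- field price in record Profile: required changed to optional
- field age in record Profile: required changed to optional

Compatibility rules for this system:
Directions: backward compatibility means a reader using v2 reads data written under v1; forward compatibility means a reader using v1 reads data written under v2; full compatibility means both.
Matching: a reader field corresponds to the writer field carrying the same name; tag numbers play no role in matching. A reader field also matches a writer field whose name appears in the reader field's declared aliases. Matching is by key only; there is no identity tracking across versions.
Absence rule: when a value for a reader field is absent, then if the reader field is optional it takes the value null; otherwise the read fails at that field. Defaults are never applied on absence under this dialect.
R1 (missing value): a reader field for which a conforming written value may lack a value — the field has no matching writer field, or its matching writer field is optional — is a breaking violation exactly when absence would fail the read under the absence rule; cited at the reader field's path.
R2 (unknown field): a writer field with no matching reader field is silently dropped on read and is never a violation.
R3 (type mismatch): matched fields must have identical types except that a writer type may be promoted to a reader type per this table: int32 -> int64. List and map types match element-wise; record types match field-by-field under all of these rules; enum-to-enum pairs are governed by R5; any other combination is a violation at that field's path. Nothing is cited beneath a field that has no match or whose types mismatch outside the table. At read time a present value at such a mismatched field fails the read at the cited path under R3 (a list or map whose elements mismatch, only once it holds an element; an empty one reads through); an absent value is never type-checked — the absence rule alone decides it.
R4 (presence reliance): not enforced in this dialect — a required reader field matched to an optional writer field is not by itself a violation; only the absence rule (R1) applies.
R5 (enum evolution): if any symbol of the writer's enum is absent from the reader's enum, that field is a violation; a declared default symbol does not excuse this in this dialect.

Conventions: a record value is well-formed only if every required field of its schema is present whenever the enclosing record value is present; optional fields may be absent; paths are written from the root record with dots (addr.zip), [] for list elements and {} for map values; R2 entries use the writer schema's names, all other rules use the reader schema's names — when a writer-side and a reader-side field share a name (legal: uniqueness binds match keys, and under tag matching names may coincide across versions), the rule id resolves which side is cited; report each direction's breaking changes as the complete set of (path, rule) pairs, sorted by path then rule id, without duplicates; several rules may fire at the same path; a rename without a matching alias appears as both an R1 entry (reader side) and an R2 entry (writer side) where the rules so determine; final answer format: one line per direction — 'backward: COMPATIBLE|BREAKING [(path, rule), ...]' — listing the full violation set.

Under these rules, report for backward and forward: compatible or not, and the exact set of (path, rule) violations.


the writer's type comes first in each Profile pair
checking backward for Profile: reader v2 against writer v1:
  writer optional, Role -> Role: reader role maps from writer role
  writer required, int32 -> int32: reader age maps from writer age
  writer required, bytes -> bytes: reader blob maps from writer blob
  writer required, float64 -> float64: reader price maps from writer price
  writer optional, bytes -> int64: reader payload maps from writer payload
  verified: no writer-side match
  R3 fires at payload
  R5 fires at role
  R1 fires at verified
  => backward verdict for Profile: BREAKING, 3 violation(s)
checking forward for Profile: reader v1 against writer v2:
  writer optional, Role -> Role: reader role maps from writer role
  writer optional, int32 -> int32: reader age maps from writer age
  writer required, bytes -> bytes: reader blob maps from writer blob
  writer optional, float64 -> float64: reader price maps from writer price
  writer optional, int64 -> bytes: reader payload maps from writer payload
  leftover writer field: verified
  R1 fires at age
  R3 fires at payload
  R1 fires at price
  => forward verdict for Profile: BREAKING, 3 violation(s)

backward: BREAKING [(payload, R3), (role, R5), (verified, R1)]; forward: BREAKING [(age, R1), (payload, R3), (price, R1)]
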